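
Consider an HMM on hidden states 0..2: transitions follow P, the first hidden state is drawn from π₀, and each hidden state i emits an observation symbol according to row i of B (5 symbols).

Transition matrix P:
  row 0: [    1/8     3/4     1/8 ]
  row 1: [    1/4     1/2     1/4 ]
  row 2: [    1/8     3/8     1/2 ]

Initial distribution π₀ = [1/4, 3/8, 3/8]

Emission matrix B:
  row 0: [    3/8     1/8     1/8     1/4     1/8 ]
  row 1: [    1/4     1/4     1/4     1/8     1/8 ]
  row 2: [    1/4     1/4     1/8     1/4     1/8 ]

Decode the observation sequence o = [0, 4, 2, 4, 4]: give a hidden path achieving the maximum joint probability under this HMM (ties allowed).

path = [0, 1, 1, 1, 1]

t=0: δ = [9.375e-02, 9.375e-02, 9.375e-02]  (obs o_0=0)
t=1: δ = [2.930e-03, 8.789e-03, 5.859e-03]  ψ = [1, 0, 2]  (obs o_1=4)
t=2: δ = [2.747e-04, 1.099e-03, 3.662e-04]  ψ = [1, 1, 2]  (obs o_2=2)
t=3: δ = [3.433e-05, 6.866e-05, 3.433e-05]  ψ = [1, 1, 1]  (obs o_3=4)
t=4: δ = [2.146e-06, 4.292e-06, 2.146e-06]  ψ = [1, 1, 1]  (obs o_4=4)
backtrack: best end state = 1; path = [0, 1, 1, 1, 1]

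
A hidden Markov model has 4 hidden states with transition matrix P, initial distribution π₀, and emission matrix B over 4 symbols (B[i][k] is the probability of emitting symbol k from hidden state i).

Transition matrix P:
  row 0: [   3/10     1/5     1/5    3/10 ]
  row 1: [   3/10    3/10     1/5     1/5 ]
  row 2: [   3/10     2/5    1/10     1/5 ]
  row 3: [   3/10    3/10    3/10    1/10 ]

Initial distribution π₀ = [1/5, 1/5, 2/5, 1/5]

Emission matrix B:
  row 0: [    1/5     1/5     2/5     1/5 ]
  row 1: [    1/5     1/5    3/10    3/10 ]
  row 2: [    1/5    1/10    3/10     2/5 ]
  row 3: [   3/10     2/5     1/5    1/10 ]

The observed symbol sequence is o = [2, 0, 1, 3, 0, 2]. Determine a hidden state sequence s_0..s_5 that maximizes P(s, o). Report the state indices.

t=0: δ = [8.000e-02, 6.000e-02, 1.200e-01, 4.000e-02]  (obs o_0=2)
t=1: δ = [7.200e-03, 9.600e-03, 3.200e-03, 7.200e-03]  ψ = [2, 2, 0, 0]  (obs o_1=0)
t=2: δ = [5.760e-04, 5.760e-04, 2.160e-04, 8.640e-04]  ψ = [1, 1, 3, 0]  (obs o_2=1)
t=3: δ = [5.184e-05, 7.776e-05, 1.037e-04, 1.728e-05]  ψ = [3, 3, 3, 0]  (obs o_3=3)
t=4: δ = [6.221e-06, 8.294e-06, 3.110e-06, 6.221e-06]  ψ = [2, 2, 1, 2]  (obs o_4=0)
t=5: δ = [9.953e-07, 7.465e-07, 5.599e-07, 3.732e-07]  ψ = [1, 1, 3, 0]  (obs o_5=2)
backtrack: best end state = 0; path = [2, 0, 3, 2, 1, 0]

path = [2, 0, 3, 2, 1, 0]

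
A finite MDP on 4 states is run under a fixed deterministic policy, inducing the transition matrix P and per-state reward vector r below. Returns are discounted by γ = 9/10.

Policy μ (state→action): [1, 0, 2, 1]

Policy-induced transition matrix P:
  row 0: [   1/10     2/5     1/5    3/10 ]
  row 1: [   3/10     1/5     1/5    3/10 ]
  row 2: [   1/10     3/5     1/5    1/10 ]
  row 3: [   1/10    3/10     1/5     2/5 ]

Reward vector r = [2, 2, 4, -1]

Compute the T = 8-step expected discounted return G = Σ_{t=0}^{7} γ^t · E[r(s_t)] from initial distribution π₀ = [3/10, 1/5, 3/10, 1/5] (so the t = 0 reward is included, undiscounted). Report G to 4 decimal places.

t=0: π = [0.3000, 0.2000, 0.3000, 0.2000], E[r] = 2.0000, γ^t·E[r] = 2.000000, running G = 2.000000
t=1: π = [0.1400, 0.4000, 0.2000, 0.2600], E[r] = 1.6200, γ^t·E[r] = 1.458000, running G = 3.458000
t=2: π = [0.1800, 0.3340, 0.2000, 0.2860], E[r] = 1.5420, γ^t·E[r] = 1.249020, running G = 4.707020
t=3: π = [0.1668, 0.3446, 0.2000, 0.2886], E[r] = 1.5342, γ^t·E[r] = 1.118432, running G = 5.825452
t=4: π = [0.1689, 0.3422, 0.2000, 0.2889], E[r] = 1.5334, γ^t·E[r] = 1.006077, running G = 6.831529
t=5: π = [0.1684, 0.3427, 0.2000, 0.2889], E[r] = 1.5333, γ^t·E[r] = 0.905423, running G = 7.736952
t=6: π = [0.1685, 0.3426, 0.2000, 0.2889], E[r] = 1.5333, γ^t·E[r] = 0.814877, running G = 8.551828
t=7: π = [0.1685, 0.3426, 0.2000, 0.2889], E[r] = 1.5333, γ^t·E[r] = 0.733389, running G = 9.285217

G = 9.2852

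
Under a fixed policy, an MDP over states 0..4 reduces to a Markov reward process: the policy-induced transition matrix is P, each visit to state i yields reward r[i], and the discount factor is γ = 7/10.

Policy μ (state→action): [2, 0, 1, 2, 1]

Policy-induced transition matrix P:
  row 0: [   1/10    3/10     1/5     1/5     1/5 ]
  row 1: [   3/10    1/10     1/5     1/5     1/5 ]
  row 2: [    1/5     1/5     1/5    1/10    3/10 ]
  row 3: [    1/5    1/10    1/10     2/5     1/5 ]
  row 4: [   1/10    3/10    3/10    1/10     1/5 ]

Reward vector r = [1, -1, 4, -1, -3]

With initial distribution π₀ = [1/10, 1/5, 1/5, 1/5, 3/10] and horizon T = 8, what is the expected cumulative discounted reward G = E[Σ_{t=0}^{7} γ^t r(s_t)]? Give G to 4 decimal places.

t=0: π = [0.1000, 0.2000, 0.2000, 0.2000, 0.3000], E[r] = -0.4000, γ^t·E[r] = -0.400000, running G = -0.400000
t=1: π = [0.1800, 0.2000, 0.2100, 0.1900, 0.2200], E[r] = -0.0300, γ^t·E[r] = -0.021000, running G = -0.421000
t=2: π = [0.1800, 0.2010, 0.2030, 0.1950, 0.2210], E[r] = -0.0670, γ^t·E[r] = -0.032830, running G = -0.453830
t=3: π = [0.1800, 0.2005, 0.2026, 0.1966, 0.2203], E[r] = -0.0676, γ^t·E[r] = -0.023187, running G = -0.477017
t=4: π = [0.1800, 0.2003, 0.2024, 0.1970, 0.2203], E[r] = -0.0686, γ^t·E[r] = -0.016478, running G = -0.493495
t=5: π = [0.1800, 0.2003, 0.2023, 0.1971, 0.2202], E[r] = -0.0689, γ^t·E[r] = -0.011572, running G = -0.505067
t=6: π = [0.1800, 0.2003, 0.2023, 0.1972, 0.2202], E[r] = -0.0689, γ^t·E[r] = -0.008107, running G = -0.513174
t=7: π = [0.1800, 0.2003, 0.2023, 0.1972, 0.2202], E[r] = -0.0689, γ^t·E[r] = -0.005676, running G = -0.518850

G = -0.5188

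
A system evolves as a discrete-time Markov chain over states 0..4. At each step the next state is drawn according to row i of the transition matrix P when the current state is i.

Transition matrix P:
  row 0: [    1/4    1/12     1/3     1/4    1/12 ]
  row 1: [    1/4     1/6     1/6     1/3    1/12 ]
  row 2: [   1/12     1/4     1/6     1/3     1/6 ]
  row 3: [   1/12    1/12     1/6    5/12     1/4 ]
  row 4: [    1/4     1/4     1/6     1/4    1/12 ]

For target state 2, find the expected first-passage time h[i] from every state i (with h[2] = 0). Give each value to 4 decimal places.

First-step conditioning: h[2] = 0; for i ≠ 2, h[i] = 1 + Σ_k P[i][k]·h[k].
  h[0] = 1 + 1/4·h[0] + 1/12·h[1] + 1/4·h[3] + 1/12·h[4]
  h[1] = 1 + 1/4·h[0] + 1/6·h[1] + 1/3·h[3] + 1/12·h[4]
  h[3] = 1 + 1/12·h[0] + 1/12·h[1] + 5/12·h[3] + 1/4·h[4]
  h[4] = 1 + 1/4·h[0] + 1/4·h[1] + 1/4·h[3] + 1/12·h[4]
Solving the 4×4 linear system over states ≠ 2 gives exactly h = [1974/473, 216/43, 0, 2448/473, 2370/473] (h[2] = 0 is the target).

h = [4.1734, 5.0233, 0.0000, 5.1755, 5.0106]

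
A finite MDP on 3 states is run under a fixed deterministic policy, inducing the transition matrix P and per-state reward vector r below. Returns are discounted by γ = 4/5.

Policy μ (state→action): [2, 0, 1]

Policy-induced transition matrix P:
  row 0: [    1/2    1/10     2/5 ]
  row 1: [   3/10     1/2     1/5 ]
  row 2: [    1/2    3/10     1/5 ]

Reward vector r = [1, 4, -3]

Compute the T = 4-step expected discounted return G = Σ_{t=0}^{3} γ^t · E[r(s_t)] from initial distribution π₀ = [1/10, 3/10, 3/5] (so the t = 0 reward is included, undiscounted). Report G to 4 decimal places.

t=0: π = [0.1000, 0.3000, 0.6000], E[r] = -0.5000, γ^t·E[r] = -0.500000, running G = -0.500000
t=1: π = [0.4400, 0.3400, 0.2200], E[r] = 1.1400, γ^t·E[r] = 0.912000, running G = 0.412000
t=2: π = [0.4320, 0.2800, 0.2880], E[r] = 0.6880, γ^t·E[r] = 0.440320, running G = 0.852320
t=3: π = [0.4440, 0.2696, 0.2864], E[r] = 0.6632, γ^t·E[r] = 0.339558, running G = 1.191878

G = 1.1919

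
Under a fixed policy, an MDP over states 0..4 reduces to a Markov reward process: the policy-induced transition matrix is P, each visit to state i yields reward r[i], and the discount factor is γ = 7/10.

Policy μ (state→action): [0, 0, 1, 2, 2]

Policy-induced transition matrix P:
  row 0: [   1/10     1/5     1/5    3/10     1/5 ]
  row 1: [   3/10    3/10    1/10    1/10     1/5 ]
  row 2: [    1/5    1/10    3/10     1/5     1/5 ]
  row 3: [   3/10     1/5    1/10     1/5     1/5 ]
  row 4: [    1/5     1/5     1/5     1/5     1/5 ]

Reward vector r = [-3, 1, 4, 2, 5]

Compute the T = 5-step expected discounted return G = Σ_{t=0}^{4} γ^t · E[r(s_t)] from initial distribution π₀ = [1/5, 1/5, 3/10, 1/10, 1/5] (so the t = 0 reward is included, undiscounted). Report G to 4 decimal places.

G = 5.0206

t=0: π = [0.2000, 0.2000, 0.3000, 0.1000, 0.2000], E[r] = 2.0000, γ^t·E[r] = 2.000000, running G = 2.000000
t=1: π = [0.2100, 0.1900, 0.2000, 0.2000, 0.2000], E[r] = 1.7600, γ^t·E[r] = 1.232000, running G = 3.232000
t=2: π = [0.2180, 0.1990, 0.1810, 0.2020, 0.2000], E[r] = 1.6730, γ^t·E[r] = 0.819770, running G = 4.051770
t=3: π = [0.2183, 0.2018, 0.1780, 0.2019, 0.2000], E[r] = 1.6627, γ^t·E[r] = 0.570306, running G = 4.622076
t=4: π = [0.2185, 0.2024, 0.1774, 0.2017, 0.2000], E[r] = 1.6598, γ^t·E[r] = 0.398513, running G = 5.020589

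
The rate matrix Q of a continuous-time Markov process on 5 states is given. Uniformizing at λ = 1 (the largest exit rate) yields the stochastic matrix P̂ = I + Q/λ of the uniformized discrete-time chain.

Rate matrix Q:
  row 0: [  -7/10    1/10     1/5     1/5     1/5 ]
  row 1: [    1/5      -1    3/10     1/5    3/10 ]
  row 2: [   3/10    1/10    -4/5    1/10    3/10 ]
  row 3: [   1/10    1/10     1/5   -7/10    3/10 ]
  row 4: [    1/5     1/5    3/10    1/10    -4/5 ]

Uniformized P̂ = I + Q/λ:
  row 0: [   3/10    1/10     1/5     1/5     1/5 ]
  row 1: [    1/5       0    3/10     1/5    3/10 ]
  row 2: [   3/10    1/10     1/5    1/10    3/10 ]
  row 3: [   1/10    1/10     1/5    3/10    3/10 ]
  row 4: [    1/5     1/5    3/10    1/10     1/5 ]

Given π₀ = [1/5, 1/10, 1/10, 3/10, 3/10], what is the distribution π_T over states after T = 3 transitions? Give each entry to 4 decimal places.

π = [0.2292, 0.1142, 0.2368, 0.1678, 0.2520]

t=0: π = [0.2000, 0.1000, 0.1000, 0.3000, 0.3000]
t=1: π = [0.2000, 0.1200, 0.2400, 0.1900, 0.2500]
t=2: π = [0.2250, 0.1130, 0.2370, 0.1700, 0.2550]
t=3: π = [0.2292, 0.1142, 0.2368, 0.1678, 0.2520]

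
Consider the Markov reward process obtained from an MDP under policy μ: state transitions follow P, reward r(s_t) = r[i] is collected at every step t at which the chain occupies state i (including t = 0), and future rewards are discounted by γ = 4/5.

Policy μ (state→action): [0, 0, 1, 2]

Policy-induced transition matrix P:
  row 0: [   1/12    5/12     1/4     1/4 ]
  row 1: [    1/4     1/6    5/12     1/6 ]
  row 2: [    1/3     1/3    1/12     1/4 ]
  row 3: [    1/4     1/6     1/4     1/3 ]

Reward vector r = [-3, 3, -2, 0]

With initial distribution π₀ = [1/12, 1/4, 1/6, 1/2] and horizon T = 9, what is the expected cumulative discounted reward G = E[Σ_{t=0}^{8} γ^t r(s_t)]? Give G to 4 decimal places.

t=0: π = [0.0833, 0.2500, 0.1667, 0.5000], E[r] = 0.1667, γ^t·E[r] = 0.166667, running G = 0.166667
t=1: π = [0.2500, 0.2153, 0.2639, 0.2708], E[r] = -0.6319, γ^t·E[r] = -0.505556, running G = -0.338889
t=2: π = [0.2303, 0.2731, 0.2419, 0.2546], E[r] = -0.3553, γ^t·E[r] = -0.227407, running G = -0.566296
t=3: π = [0.2318, 0.2646, 0.2552, 0.2485], E[r] = -0.4120, γ^t·E[r] = -0.210963, running G = -0.777259
t=4: π = [0.2326, 0.2671, 0.2516, 0.2487], E[r] = -0.3996, γ^t·E[r] = -0.163677, running G = -0.940937
t=5: π = [0.2322, 0.2668, 0.2526, 0.2485], E[r] = -0.4015, γ^t·E[r] = -0.131566, running G = -1.072502
t=6: π = [0.2324, 0.2668, 0.2524, 0.2485], E[r] = -0.4013, γ^t·E[r] = -0.105207, running G = -1.177709
t=7: π = [0.2323, 0.2668, 0.2524, 0.2485], E[r] = -0.4013, γ^t·E[r] = -0.084156, running G = -1.261865
t=8: π = [0.2323, 0.2668, 0.2524, 0.2485], E[r] = -0.4013, γ^t·E[r] = -0.067330, running G = -1.329195

G = -1.3292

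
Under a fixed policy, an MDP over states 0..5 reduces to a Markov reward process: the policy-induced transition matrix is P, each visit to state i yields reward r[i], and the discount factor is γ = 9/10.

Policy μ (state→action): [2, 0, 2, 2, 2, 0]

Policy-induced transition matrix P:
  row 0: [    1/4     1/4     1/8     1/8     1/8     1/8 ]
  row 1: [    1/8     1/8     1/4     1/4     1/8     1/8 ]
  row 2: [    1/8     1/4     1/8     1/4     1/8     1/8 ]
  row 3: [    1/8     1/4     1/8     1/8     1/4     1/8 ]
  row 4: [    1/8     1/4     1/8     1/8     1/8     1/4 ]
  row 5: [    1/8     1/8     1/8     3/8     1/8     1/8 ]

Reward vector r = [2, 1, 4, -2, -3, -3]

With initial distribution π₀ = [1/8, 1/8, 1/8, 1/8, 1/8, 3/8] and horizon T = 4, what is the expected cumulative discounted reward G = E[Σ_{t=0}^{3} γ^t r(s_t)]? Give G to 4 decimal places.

t=0: π = [0.1250, 0.1250, 0.1250, 0.1250, 0.1250, 0.3750], E[r] = -0.8750, γ^t·E[r] = -0.875000, running G = -0.875000
t=1: π = [0.1406, 0.1875, 0.1406, 0.2500, 0.1406, 0.1406], E[r] = -0.3125, γ^t·E[r] = -0.281250, running G = -1.156250
t=2: π = [0.1426, 0.2090, 0.1484, 0.2012, 0.1563, 0.1426], E[r] = -0.2109, γ^t·E[r] = -0.170859, running G = -1.327109
t=3: π = [0.1428, 0.2061, 0.1511, 0.2053, 0.1501, 0.1445], E[r] = -0.1985, γ^t·E[r] = -0.144697, running G = -1.471806

G = -1.4718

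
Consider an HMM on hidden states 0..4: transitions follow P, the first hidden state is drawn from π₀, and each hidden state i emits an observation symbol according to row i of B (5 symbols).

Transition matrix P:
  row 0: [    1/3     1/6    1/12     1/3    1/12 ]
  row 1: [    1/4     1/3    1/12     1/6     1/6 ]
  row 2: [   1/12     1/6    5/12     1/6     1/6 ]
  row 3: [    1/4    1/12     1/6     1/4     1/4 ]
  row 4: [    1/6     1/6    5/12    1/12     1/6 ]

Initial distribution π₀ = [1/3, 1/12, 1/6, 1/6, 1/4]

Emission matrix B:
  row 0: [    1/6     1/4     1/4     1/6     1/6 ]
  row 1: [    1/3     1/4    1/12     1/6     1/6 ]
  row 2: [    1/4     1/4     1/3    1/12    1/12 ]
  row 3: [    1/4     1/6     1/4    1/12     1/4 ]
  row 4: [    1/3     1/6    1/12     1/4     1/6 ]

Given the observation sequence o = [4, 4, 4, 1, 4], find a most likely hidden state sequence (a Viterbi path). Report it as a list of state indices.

path = [0, 3, 3, 0, 3]

t=0: δ = [5.556e-02, 1.389e-02, 1.389e-02, 4.167e-02, 4.167e-02]  (obs o_0=4)
t=1: δ = [3.086e-03, 1.543e-03, 1.447e-03, 4.630e-03, 1.736e-03]  ψ = [0, 0, 4, 0, 3]  (obs o_1=4)
t=2: δ = [1.929e-04, 8.573e-05, 6.430e-05, 2.894e-04, 1.929e-04]  ψ = [3, 0, 3, 3, 3]  (obs o_2=4)
t=3: δ = [1.808e-05, 8.038e-06, 2.009e-05, 1.206e-05, 1.206e-05]  ψ = [3, 0, 4, 3, 3]  (obs o_3=1)
t=4: δ = [1.005e-06, 5.582e-07, 6.977e-07, 1.507e-06, 5.582e-07]  ψ = [0, 2, 2, 0, 2]  (obs o_4=4)
backtrack: best end state = 3; path = [0, 3, 3, 0, 3]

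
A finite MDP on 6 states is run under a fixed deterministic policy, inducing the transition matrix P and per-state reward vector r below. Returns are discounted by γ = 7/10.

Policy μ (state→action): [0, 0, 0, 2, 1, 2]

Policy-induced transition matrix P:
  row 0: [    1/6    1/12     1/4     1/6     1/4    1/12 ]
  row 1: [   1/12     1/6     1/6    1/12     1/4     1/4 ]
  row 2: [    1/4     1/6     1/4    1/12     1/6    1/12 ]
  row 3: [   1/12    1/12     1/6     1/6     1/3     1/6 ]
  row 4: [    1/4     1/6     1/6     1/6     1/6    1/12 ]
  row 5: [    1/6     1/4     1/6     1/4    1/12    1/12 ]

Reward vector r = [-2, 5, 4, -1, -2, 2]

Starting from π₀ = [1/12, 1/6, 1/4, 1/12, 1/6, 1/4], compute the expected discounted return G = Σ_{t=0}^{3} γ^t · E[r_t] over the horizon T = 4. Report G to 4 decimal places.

G = 3.1812

t=0: π = [0.0833, 0.1667, 0.2500, 0.0833, 0.1667, 0.2500], E[r] = 1.7500, γ^t·E[r] = 1.750000, running G = 1.750000
t=1: π = [0.1806, 0.1736, 0.1944, 0.1528, 0.1806, 0.1181], E[r] = 1.0069, γ^t·E[r] = 0.704861, running G = 2.454861
t=2: π = [0.1707, 0.1487, 0.1979, 0.1458, 0.2118, 0.1250], E[r] = 0.8744, γ^t·E[r] = 0.428466, running G = 2.883328
t=3: π = [0.1763, 0.1507, 0.1974, 0.1482, 0.2072, 0.1203], E[r] = 0.8685, γ^t·E[r] = 0.297908, running G = 3.181236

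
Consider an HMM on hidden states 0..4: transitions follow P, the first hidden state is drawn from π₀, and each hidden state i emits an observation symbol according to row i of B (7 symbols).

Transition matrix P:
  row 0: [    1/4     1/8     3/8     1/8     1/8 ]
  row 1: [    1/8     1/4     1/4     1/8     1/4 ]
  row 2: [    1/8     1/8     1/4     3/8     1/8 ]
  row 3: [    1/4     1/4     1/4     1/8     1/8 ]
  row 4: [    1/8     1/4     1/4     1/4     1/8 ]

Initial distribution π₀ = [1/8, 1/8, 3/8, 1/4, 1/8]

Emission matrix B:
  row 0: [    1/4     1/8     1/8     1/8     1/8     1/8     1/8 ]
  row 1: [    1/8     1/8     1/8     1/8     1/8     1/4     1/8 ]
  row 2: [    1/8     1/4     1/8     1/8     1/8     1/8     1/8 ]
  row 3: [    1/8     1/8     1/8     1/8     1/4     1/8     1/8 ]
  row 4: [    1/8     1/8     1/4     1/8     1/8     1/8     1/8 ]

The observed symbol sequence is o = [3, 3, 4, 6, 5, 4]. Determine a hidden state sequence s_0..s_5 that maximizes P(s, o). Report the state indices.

t=0: δ = [1.562e-02, 1.562e-02, 4.688e-02, 3.125e-02, 1.562e-02]  (obs o_0=3)
t=1: δ = [9.766e-04, 9.766e-04, 1.465e-03, 2.197e-03, 7.324e-04]  ψ = [3, 3, 2, 2, 2]  (obs o_1=3)
t=2: δ = [6.866e-05, 6.866e-05, 6.866e-05, 1.373e-04, 3.433e-05]  ψ = [3, 3, 3, 2, 3]  (obs o_2=4)
t=3: δ = [4.292e-06, 4.292e-06, 4.292e-06, 3.219e-06, 2.146e-06]  ψ = [3, 3, 3, 2, 1]  (obs o_3=6)
t=4: δ = [1.341e-07, 2.682e-07, 2.012e-07, 2.012e-07, 1.341e-07]  ψ = [0, 1, 0, 2, 1]  (obs o_4=5)
t=5: δ = [6.286e-09, 8.382e-09, 8.382e-09, 1.886e-08, 8.382e-09]  ψ = [3, 1, 1, 2, 1]  (obs o_5=4)
backtrack: best end state = 3; path = [2, 2, 3, 0, 2, 3]

path = [2, 2, 3, 0, 2, 3]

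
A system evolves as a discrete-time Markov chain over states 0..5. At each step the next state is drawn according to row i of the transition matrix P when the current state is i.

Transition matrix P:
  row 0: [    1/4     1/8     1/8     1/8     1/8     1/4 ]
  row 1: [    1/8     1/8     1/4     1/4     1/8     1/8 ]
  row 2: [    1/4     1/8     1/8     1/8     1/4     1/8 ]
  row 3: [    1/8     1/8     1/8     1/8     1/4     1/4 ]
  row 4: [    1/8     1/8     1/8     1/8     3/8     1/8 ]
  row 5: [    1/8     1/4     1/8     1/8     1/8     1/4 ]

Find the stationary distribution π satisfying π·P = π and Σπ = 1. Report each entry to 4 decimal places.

Balance equations π_j = Σ_i π_i·P[i][j]:
  π_0 = 1/4·π_0 + 1/8·π_1 + 1/4·π_2 + 1/8·π_3 + 1/8·π_4 + 1/8·π_5
  π_1 = 1/8·π_0 + 1/8·π_1 + 1/8·π_2 + 1/8·π_3 + 1/8·π_4 + 1/4·π_5
  π_2 = 1/8·π_0 + 1/4·π_1 + 1/8·π_2 + 1/8·π_3 + 1/8·π_4 + 1/8·π_5
  π_3 = 1/8·π_0 + 1/4·π_1 + 1/8·π_2 + 1/8·π_3 + 1/8·π_4 + 1/8·π_5
  π_4 = 1/8·π_0 + 1/8·π_1 + 1/4·π_2 + 1/4·π_3 + 3/8·π_4 + 1/8·π_5
  normalize: π_0 + π_1 + π_2 + π_3 + π_4 + π_5 = 1
Solving the linear system gives exactly π = [511/3128, 58/391, 449/3128, 449/3128, 671/3128, 73/391].

π = [0.1634, 0.1483, 0.1435, 0.1435, 0.2145, 0.1867]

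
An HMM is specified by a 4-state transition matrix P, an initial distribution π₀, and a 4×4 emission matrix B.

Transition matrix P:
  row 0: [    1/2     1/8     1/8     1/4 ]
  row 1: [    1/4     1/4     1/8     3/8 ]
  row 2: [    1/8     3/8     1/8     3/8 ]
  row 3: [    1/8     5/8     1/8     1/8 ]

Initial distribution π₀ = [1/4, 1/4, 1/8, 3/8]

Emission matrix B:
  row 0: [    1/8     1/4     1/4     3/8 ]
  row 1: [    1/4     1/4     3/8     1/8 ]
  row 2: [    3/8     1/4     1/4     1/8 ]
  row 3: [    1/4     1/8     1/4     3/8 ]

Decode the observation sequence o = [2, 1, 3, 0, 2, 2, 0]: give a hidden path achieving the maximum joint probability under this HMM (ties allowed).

path = [3, 1, 3, 1, 3, 1, 3]

t=0: δ = [6.250e-02, 9.375e-02, 3.125e-02, 9.375e-02]  (obs o_0=2)
t=1: δ = [7.812e-03, 1.465e-02, 2.930e-03, 4.395e-03]  ψ = [0, 3, 1, 1]  (obs o_1=1)
t=2: δ = [1.465e-03, 4.578e-04, 2.289e-04, 2.060e-03]  ψ = [0, 1, 1, 1]  (obs o_2=3)
t=3: δ = [9.155e-05, 3.219e-04, 9.656e-05, 9.155e-05]  ψ = [0, 3, 3, 0]  (obs o_3=0)
t=4: δ = [2.012e-05, 3.017e-05, 1.006e-05, 3.017e-05]  ψ = [1, 1, 1, 1]  (obs o_4=2)
t=5: δ = [2.515e-06, 7.072e-06, 9.430e-07, 2.829e-06]  ψ = [0, 3, 1, 1]  (obs o_5=2)
t=6: δ = [2.210e-07, 4.420e-07, 3.315e-07, 6.630e-07]  ψ = [1, 1, 1, 1]  (obs o_6=0)
backtrack: best end state = 3; path = [3, 1, 3, 1, 3, 1, 3]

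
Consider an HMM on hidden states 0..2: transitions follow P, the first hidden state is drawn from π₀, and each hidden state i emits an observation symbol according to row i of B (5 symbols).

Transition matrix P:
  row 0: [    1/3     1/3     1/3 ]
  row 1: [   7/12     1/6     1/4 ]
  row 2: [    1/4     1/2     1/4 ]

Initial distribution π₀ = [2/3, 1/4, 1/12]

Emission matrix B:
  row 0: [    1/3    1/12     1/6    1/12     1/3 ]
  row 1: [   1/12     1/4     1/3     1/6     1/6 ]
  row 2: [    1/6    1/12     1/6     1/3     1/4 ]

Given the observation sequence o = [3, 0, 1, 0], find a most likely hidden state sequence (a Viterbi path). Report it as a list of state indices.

path = [1, 0, 1, 0]

t=0: δ = [5.556e-02, 4.167e-02, 2.778e-02]  (obs o_0=3)
t=1: δ = [8.102e-03, 1.543e-03, 3.086e-03]  ψ = [1, 0, 0]  (obs o_1=0)
t=2: δ = [2.251e-04, 6.752e-04, 2.251e-04]  ψ = [0, 0, 0]  (obs o_2=1)
t=3: δ = [1.313e-04, 9.377e-06, 2.813e-05]  ψ = [1, 1, 1]  (obs o_3=0)
backtrack: best end state = 0; path = [1, 0, 1, 0]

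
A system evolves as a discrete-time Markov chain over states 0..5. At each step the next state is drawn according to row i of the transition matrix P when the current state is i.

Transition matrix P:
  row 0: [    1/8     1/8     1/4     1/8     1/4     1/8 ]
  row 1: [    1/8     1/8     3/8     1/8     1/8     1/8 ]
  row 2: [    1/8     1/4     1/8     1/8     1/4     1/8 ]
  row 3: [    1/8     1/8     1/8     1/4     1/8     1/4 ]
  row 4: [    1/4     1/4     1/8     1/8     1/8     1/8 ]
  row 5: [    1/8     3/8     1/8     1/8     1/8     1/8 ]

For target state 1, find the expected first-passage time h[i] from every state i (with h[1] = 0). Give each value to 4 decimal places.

h = [4.8617, 0.0000, 4.3215, 4.8521, 4.3816, 3.7738]

First-step conditioning: h[1] = 0; for i ≠ 1, h[i] = 1 + Σ_k P[i][k]·h[k].
  h[0] = 1 + 1/8·h[0] + 1/4·h[2] + 1/8·h[3] + 1/4·h[4] + 1/8·h[5]
  h[2] = 1 + 1/8·h[0] + 1/8·h[2] + 1/8·h[3] + 1/4·h[4] + 1/8·h[5]
  h[3] = 1 + 1/8·h[0] + 1/8·h[2] + 1/4·h[3] + 1/8·h[4] + 1/4·h[5]
  h[4] = 1 + 1/4·h[0] + 1/8·h[2] + 1/8·h[3] + 1/8·h[4] + 1/8·h[5]
  h[5] = 1 + 1/8·h[0] + 1/8·h[2] + 1/8·h[3] + 1/8·h[4] + 1/8·h[5]
Solving the 5×5 linear system over states ≠ 1 gives exactly h = [1512/311, 0, 1344/311, 1509/311, 4088/933, 3521/933] (h[1] = 0 is the target).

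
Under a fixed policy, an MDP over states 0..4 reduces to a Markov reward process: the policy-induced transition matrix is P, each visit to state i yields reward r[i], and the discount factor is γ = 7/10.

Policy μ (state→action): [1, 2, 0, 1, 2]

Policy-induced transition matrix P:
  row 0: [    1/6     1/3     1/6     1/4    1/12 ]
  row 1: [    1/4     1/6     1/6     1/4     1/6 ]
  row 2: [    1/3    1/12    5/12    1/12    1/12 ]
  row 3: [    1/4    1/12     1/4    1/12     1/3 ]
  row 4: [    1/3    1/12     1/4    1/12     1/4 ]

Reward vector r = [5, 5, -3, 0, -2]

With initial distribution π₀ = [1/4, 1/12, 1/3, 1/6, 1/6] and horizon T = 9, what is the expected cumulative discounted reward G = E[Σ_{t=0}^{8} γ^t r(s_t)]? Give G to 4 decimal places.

t=0: π = [0.2500, 0.0833, 0.3333, 0.1667, 0.1667], E[r] = 0.3333, γ^t·E[r] = 0.333333, running G = 0.333333
t=1: π = [0.2708, 0.1528, 0.2778, 0.1389, 0.1597], E[r] = 0.9653, γ^t·E[r] = 0.675694, running G = 1.009028
t=2: π = [0.2639, 0.1638, 0.2610, 0.1539, 0.1574], E[r] = 1.0405, γ^t·E[r] = 0.509850, running G = 1.518877
t=3: π = [0.2629, 0.1630, 0.2579, 0.1546, 0.1617], E[r] = 1.0322, γ^t·E[r] = 0.354033, running G = 1.872910
t=4: π = [0.2631, 0.1626, 0.2575, 0.1543, 0.1625], E[r] = 1.0309, γ^t·E[r] = 0.247529, running G = 2.120439
t=5: π = [0.2631, 0.1627, 0.2574, 0.1543, 0.1625], E[r] = 1.0312, γ^t·E[r] = 0.173318, running G = 2.293758
t=6: π = [0.2631, 0.1627, 0.2574, 0.1543, 0.1625], E[r] = 1.0313, γ^t·E[r] = 0.121329, running G = 2.415086
t=7: π = [0.2631, 0.1627, 0.2574, 0.1543, 0.1626], E[r] = 1.0313, γ^t·E[r] = 0.084930, running G = 2.500017
t=8: π = [0.2631, 0.1627, 0.2574, 0.1543, 0.1626], E[r] = 1.0313, γ^t·E[r] = 0.059451, running G = 2.559468

G = 2.5595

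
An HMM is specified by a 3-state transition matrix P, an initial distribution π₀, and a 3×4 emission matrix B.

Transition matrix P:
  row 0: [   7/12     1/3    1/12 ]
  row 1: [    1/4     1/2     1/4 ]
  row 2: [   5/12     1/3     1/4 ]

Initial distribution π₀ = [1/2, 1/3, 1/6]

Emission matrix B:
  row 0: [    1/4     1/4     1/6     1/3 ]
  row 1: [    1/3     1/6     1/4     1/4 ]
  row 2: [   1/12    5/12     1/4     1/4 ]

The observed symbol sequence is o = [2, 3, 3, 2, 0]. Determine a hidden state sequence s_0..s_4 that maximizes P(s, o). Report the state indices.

t=0: δ = [8.333e-02, 8.333e-02, 4.167e-02]  (obs o_0=2)
t=1: δ = [1.620e-02, 1.042e-02, 5.208e-03]  ψ = [0, 1, 1]  (obs o_1=3)
t=2: δ = [3.151e-03, 1.350e-03, 6.510e-04]  ψ = [0, 0, 1]  (obs o_2=3)
t=3: δ = [3.063e-04, 2.626e-04, 8.439e-05]  ψ = [0, 0, 1]  (obs o_3=2)
t=4: δ = [4.467e-05, 4.376e-05, 5.470e-06]  ψ = [0, 1, 1]  (obs o_4=0)
backtrack: best end state = 0; path = [0, 0, 0, 0, 0]

path = [0, 0, 0, 0, 0]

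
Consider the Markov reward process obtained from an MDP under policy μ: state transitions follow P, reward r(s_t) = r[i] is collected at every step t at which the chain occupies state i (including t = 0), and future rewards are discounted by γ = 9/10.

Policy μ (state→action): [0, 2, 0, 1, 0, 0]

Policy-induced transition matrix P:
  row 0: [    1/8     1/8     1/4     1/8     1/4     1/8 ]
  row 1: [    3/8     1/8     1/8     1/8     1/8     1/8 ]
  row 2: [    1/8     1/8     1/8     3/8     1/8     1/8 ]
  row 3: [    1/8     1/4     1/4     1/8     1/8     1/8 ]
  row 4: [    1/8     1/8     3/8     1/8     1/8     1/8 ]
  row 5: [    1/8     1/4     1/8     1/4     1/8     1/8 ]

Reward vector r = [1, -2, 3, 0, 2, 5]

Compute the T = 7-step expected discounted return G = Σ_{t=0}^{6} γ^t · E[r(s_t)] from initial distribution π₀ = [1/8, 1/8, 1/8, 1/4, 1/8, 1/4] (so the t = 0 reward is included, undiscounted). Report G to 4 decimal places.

t=0: π = [0.1250, 0.1250, 0.1250, 0.2500, 0.1250, 0.2500], E[r] = 1.7500, γ^t·E[r] = 1.750000, running G = 1.750000
t=1: π = [0.1563, 0.1875, 0.2031, 0.1875, 0.1406, 0.1250], E[r] = 1.2969, γ^t·E[r] = 1.167188, running G = 2.917188
t=2: π = [0.1719, 0.1641, 0.2031, 0.1914, 0.1445, 0.1250], E[r] = 1.3672, γ^t·E[r] = 1.107422, running G = 4.024609
t=3: π = [0.1660, 0.1646, 0.2065, 0.1914, 0.1465, 0.1250], E[r] = 1.3745, γ^t·E[r] = 1.002019, running G = 5.026628
t=4: π = [0.1661, 0.1646, 0.2063, 0.1923, 0.1458, 0.1250], E[r] = 1.3724, γ^t·E[r] = 0.900456, running G = 5.927084
t=5: π = [0.1661, 0.1647, 0.2062, 0.1922, 0.1458, 0.1250], E[r] = 1.3721, γ^t·E[r] = 0.810194, running G = 6.737278
t=6: π = [0.1662, 0.1646, 0.2062, 0.1922, 0.1458, 0.1250], E[r] = 1.3721, γ^t·E[r] = 0.729191, running G = 7.466468

G = 7.4665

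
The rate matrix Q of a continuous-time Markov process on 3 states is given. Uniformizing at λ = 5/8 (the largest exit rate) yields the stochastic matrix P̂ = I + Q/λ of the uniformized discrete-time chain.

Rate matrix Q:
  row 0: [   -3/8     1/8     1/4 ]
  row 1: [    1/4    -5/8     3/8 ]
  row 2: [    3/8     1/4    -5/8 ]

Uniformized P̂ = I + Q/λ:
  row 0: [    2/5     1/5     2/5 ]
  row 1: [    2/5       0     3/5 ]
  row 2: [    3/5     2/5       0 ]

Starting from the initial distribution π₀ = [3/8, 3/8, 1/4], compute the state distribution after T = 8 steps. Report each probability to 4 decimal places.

t=0: π = [0.3750, 0.3750, 0.2500]
t=1: π = [0.4500, 0.1750, 0.3750]
t=2: π = [0.4750, 0.2400, 0.2850]
t=3: π = [0.4570, 0.2090, 0.3340]
t=4: π = [0.4668, 0.2250, 0.3082]
t=5: π = [0.4616, 0.2166, 0.3217]
t=6: π = [0.4643, 0.2210, 0.3146]
t=7: π = [0.4629, 0.2187, 0.3183]
t=8: π = [0.4637, 0.2199, 0.3164]

π = [0.4637, 0.2199, 0.3164]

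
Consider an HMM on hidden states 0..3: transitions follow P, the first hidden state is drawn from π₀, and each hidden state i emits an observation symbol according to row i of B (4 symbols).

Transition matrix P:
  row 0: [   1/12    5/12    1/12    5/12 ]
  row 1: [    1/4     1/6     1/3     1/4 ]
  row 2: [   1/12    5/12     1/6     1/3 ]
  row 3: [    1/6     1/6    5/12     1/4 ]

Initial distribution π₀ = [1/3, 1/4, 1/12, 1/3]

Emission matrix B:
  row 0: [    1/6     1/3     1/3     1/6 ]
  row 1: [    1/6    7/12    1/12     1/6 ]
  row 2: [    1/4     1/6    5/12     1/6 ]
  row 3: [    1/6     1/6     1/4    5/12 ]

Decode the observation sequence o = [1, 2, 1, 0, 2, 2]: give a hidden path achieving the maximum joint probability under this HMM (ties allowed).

t=0: δ = [1.111e-01, 1.458e-01, 1.389e-02, 5.556e-02]  (obs o_0=1)
t=1: δ = [1.215e-02, 3.858e-03, 2.025e-02, 1.157e-02]  ψ = [1, 0, 1, 0]  (obs o_1=2)
t=2: δ = [6.430e-04, 4.923e-03, 8.038e-04, 1.125e-03]  ψ = [3, 2, 3, 2]  (obs o_2=1)
t=3: δ = [2.051e-04, 1.368e-04, 4.103e-04, 2.051e-04]  ψ = [1, 1, 1, 1]  (obs o_3=0)
t=4: δ = [1.140e-05, 1.424e-05, 3.561e-05, 3.419e-05]  ψ = [1, 2, 3, 2]  (obs o_4=2)
t=5: δ = [1.899e-06, 1.237e-06, 5.935e-06, 2.968e-06]  ψ = [3, 2, 3, 2]  (obs o_5=2)
backtrack: best end state = 2; path = [1, 2, 1, 2, 3, 2]

path = [1, 2, 1, 2, 3, 2]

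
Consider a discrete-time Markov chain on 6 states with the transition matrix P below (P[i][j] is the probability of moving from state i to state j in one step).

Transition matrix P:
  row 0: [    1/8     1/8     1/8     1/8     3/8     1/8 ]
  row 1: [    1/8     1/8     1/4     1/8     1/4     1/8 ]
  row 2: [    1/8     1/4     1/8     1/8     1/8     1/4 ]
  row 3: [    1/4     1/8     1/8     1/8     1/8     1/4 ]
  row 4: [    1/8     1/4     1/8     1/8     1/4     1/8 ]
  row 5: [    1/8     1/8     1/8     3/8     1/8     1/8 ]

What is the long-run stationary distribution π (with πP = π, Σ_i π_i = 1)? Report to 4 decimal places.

π = [0.1458, 0.1694, 0.1462, 0.1660, 0.2087, 0.1640]

Balance equations π_j = Σ_i π_i·P[i][j]:
  π_0 = 1/8·π_0 + 1/8·π_1 + 1/8·π_2 + 1/4·π_3 + 1/8·π_4 + 1/8·π_5
  π_1 = 1/8·π_0 + 1/8·π_1 + 1/4·π_2 + 1/8·π_3 + 1/4·π_4 + 1/8·π_5
  π_2 = 1/8·π_0 + 1/4·π_1 + 1/8·π_2 + 1/8·π_3 + 1/8·π_4 + 1/8·π_5
  π_3 = 1/8·π_0 + 1/8·π_1 + 1/8·π_2 + 1/8·π_3 + 1/8·π_4 + 3/8·π_5
  π_4 = 3/8·π_0 + 1/4·π_1 + 1/8·π_2 + 1/8·π_3 + 1/4·π_4 + 1/8·π_5
  normalize: π_0 + π_1 + π_2 + π_3 + π_4 + π_5 = 1
Solving the linear system gives exactly π = [5217/35794, 3031/17897, 2616/17897, 2971/17897, 3735/17897, 5871/35794].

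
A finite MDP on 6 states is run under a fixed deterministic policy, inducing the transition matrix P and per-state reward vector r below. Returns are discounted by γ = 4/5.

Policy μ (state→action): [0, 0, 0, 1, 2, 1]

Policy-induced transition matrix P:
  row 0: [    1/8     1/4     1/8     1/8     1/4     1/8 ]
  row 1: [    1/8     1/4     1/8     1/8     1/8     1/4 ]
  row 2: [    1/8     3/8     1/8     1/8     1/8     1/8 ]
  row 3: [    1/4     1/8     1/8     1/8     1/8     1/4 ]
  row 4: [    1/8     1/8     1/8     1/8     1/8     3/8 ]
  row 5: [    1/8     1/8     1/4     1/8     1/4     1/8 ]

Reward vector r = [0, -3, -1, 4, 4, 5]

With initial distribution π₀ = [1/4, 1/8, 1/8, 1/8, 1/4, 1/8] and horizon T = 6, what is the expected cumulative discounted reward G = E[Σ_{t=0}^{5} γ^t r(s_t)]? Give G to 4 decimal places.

G = 5.5952

t=0: π = [0.2500, 0.1250, 0.1250, 0.1250, 0.2500, 0.1250], E[r] = 1.6250, γ^t·E[r] = 1.625000, running G = 1.625000
t=1: π = [0.1406, 0.2031, 0.1406, 0.1250, 0.1719, 0.2188], E[r] = 1.5313, γ^t·E[r] = 1.225000, running G = 2.850000
t=2: π = [0.1406, 0.2031, 0.1523, 0.1250, 0.1699, 0.2090], E[r] = 1.4629, γ^t·E[r] = 0.936250, running G = 3.786250
t=3: π = [0.1406, 0.2061, 0.1511, 0.1250, 0.1687, 0.2085], E[r] = 1.4480, γ^t·E[r] = 0.741375, running G = 4.527625
t=4: π = [0.1406, 0.2061, 0.1511, 0.1250, 0.1686, 0.2086], E[r] = 1.4479, γ^t·E[r] = 0.593075, running G = 5.120700
t=5: π = [0.1406, 0.2061, 0.1511, 0.1250, 0.1686, 0.2085], E[r] = 1.4479, γ^t·E[r] = 0.474463, running G = 5.595163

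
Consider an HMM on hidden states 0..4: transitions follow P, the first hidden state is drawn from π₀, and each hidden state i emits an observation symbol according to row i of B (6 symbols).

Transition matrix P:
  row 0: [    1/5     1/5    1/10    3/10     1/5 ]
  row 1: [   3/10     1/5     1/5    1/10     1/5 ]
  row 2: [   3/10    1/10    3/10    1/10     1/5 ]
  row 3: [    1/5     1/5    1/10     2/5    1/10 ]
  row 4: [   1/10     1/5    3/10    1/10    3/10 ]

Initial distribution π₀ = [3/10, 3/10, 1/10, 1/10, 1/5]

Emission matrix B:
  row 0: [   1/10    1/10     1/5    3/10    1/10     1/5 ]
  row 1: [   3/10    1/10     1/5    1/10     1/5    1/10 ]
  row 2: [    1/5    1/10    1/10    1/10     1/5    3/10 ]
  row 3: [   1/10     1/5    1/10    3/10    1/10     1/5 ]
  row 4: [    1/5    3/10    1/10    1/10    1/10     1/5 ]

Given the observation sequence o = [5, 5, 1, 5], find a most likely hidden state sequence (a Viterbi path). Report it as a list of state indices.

t=0: δ = [6.000e-02, 3.000e-02, 3.000e-02, 2.000e-02, 4.000e-02]  (obs o_0=5)
t=1: δ = [2.400e-03, 1.200e-03, 3.600e-03, 3.600e-03, 2.400e-03]  ψ = [0, 0, 4, 0, 0]  (obs o_1=5)
t=2: δ = [1.080e-04, 7.200e-05, 1.080e-04, 2.880e-04, 2.160e-04]  ψ = [2, 3, 2, 3, 2]  (obs o_2=1)
t=3: δ = [1.152e-05, 5.760e-06, 1.944e-05, 2.304e-05, 1.296e-05]  ψ = [3, 3, 4, 3, 4]  (obs o_3=5)
backtrack: best end state = 3; path = [0, 3, 3, 3]

path = [0, 3, 3, 3]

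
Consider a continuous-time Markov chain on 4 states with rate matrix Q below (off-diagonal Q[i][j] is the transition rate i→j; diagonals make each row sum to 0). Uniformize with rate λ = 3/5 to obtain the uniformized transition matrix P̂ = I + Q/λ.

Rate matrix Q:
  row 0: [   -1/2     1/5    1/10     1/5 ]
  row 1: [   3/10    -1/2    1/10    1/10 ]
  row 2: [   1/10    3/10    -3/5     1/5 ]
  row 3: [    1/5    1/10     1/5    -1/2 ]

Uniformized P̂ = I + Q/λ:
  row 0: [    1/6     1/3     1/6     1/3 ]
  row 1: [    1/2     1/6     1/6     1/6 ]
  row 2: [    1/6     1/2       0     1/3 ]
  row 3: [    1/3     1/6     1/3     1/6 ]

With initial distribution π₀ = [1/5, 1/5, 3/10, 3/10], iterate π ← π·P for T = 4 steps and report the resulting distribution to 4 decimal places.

t=0: π = [0.2000, 0.2000, 0.3000, 0.3000]
t=1: π = [0.2833, 0.3000, 0.1667, 0.2500]
t=2: π = [0.3083, 0.2694, 0.1806, 0.2417]
t=3: π = [0.2968, 0.2782, 0.1769, 0.2481]
t=4: π = [0.3008, 0.2751, 0.1785, 0.2456]

π = [0.3008, 0.2751, 0.1785, 0.2456]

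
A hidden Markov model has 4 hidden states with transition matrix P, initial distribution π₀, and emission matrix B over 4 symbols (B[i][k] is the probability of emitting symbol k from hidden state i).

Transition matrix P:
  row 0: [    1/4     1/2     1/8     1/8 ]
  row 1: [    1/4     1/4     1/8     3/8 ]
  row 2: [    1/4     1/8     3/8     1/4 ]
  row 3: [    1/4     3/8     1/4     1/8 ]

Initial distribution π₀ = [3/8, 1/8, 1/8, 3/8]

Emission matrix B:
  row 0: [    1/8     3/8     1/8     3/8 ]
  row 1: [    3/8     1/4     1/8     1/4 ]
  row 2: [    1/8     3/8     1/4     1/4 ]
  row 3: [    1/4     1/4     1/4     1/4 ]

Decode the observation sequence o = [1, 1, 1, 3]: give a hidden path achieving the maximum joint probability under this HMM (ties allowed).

path = [0, 1, 0, 1]

t=0: δ = [1.406e-01, 3.125e-02, 4.688e-02, 9.375e-02]  (obs o_0=1)
t=1: δ = [1.318e-02, 1.758e-02, 8.789e-03, 4.395e-03]  ψ = [0, 0, 3, 0]  (obs o_1=1)
t=2: δ = [1.648e-03, 1.648e-03, 1.236e-03, 1.648e-03]  ψ = [1, 0, 2, 1]  (obs o_2=1)
t=3: δ = [1.545e-04, 2.060e-04, 1.159e-04, 1.545e-04]  ψ = [0, 0, 2, 1]  (obs o_3=3)
backtrack: best end state = 1; path = [0, 1, 0, 1]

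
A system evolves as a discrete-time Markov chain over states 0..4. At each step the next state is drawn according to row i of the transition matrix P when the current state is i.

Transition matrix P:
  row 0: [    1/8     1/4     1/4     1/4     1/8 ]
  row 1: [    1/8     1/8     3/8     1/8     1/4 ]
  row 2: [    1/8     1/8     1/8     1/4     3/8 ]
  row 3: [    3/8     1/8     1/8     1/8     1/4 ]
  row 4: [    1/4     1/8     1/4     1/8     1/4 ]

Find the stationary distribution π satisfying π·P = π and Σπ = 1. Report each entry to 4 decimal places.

Balance equations π_j = Σ_i π_i·P[i][j]:
  π_0 = 1/8·π_0 + 1/8·π_1 + 1/8·π_2 + 3/8·π_3 + 1/4·π_4
  π_1 = 1/4·π_0 + 1/8·π_1 + 1/8·π_2 + 1/8·π_3 + 1/8·π_4
  π_2 = 1/4·π_0 + 3/8·π_1 + 1/8·π_2 + 1/8·π_3 + 1/4·π_4
  π_3 = 1/4·π_0 + 1/8·π_1 + 1/4·π_2 + 1/8·π_3 + 1/8·π_4
  normalize: π_0 + π_1 + π_2 + π_3 + π_4 = 1
Solving the linear system gives exactly π = [44/219, 263/1752, 16/73, 311/1752, 221/876].

π = [0.2009, 0.1501, 0.2192, 0.1775, 0.2523]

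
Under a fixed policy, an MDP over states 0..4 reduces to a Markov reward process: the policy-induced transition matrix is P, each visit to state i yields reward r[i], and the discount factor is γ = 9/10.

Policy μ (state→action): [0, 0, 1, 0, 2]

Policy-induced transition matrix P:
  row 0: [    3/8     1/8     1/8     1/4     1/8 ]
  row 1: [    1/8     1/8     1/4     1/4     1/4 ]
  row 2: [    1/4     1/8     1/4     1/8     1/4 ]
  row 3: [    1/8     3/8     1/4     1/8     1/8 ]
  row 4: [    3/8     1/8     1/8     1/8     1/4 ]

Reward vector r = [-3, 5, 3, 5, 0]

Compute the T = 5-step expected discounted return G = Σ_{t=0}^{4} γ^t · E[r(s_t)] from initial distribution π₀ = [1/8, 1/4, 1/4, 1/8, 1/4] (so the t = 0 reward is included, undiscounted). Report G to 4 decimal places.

G = 6.9216

t=0: π = [0.1250, 0.2500, 0.2500, 0.1250, 0.2500], E[r] = 2.2500, γ^t·E[r] = 2.250000, running G = 2.250000
t=1: π = [0.2500, 0.1563, 0.2031, 0.1719, 0.2188], E[r] = 1.5000, γ^t·E[r] = 1.350000, running G = 3.600000
t=2: π = [0.2676, 0.1680, 0.1914, 0.1758, 0.1973], E[r] = 1.4902, γ^t·E[r] = 1.207090, running G = 4.807090
t=3: π = [0.2651, 0.1689, 0.1919, 0.1794, 0.1946], E[r] = 1.5222, γ^t·E[r] = 1.109696, running G = 5.916786
t=4: π = [0.2639, 0.1699, 0.1925, 0.1793, 0.1944], E[r] = 1.5315, γ^t·E[r] = 1.004793, running G = 6.921579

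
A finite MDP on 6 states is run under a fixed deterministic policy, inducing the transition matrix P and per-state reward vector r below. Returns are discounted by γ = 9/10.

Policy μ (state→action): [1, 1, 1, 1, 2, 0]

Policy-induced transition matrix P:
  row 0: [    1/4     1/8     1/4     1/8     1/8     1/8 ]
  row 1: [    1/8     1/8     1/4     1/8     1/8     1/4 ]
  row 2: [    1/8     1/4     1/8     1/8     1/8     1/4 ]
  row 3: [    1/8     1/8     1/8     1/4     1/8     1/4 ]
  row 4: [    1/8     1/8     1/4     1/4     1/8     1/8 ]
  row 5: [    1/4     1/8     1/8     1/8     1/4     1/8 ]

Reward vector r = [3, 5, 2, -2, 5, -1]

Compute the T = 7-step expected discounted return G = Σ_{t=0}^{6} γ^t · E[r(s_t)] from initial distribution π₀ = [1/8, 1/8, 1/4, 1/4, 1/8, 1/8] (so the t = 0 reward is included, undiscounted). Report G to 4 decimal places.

G = 9.1831

t=0: π = [0.1250, 0.1250, 0.2500, 0.2500, 0.1250, 0.1250], E[r] = 1.5000, γ^t·E[r] = 1.500000, running G = 1.500000
t=1: π = [0.1563, 0.1563, 0.1719, 0.1719, 0.1406, 0.2031], E[r] = 1.7500, γ^t·E[r] = 1.575000, running G = 3.075000
t=2: π = [0.1699, 0.1465, 0.1816, 0.1641, 0.1504, 0.1875], E[r] = 1.8418, γ^t·E[r] = 1.491855, running G = 4.566855
t=3: π = [0.1697, 0.1477, 0.1833, 0.1643, 0.1484, 0.1865], E[r] = 1.8413, γ^t·E[r] = 1.342314, running G = 5.909169
t=4: π = [0.1695, 0.1479, 0.1832, 0.1641, 0.1483, 0.1869], E[r] = 1.8411, γ^t·E[r] = 1.207942, running G = 7.117112
t=5: π = [0.1696, 0.1479, 0.1832, 0.1641, 0.1484, 0.1869], E[r] = 1.8414, γ^t·E[r] = 1.087353, running G = 8.204465
t=6: π = [0.1696, 0.1479, 0.1832, 0.1641, 0.1484, 0.1869], E[r] = 1.8415, γ^t·E[r] = 0.978625, running G = 9.183090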